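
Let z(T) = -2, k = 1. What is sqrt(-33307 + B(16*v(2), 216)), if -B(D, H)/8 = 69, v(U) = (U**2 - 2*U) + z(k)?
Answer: 7*I*sqrt(691) ≈ 184.01*I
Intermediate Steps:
v(U) = -2 + U**2 - 2*U (v(U) = (U**2 - 2*U) - 2 = -2 + U**2 - 2*U)
B(D, H) = -552 (B(D, H) = -8*69 = -552)
sqrt(-33307 + B(16*v(2), 216)) = sqrt(-33307 - 552) = sqrt(-33859) = 7*I*sqrt(691)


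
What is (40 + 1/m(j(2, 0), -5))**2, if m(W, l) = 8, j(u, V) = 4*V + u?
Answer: 103041/64 ≈ 1610.0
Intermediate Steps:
j(u, V) = u + 4*V
(40 + 1/m(j(2, 0), -5))**2 = (40 + 1/8)**2 = (321/8)**2 = 103041/64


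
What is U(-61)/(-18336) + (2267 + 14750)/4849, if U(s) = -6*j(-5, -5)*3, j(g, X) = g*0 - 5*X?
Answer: 4028279/1139888 ≈ 3.5339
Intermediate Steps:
j(g, X) = -5*X (j(g, X) = 0 - 5*X = -5*X)
U(s) = -450 (U(s) = -(-30)*(-5)*3 = -6*25*3 = -150*3 = -450)
U(-61)/(-18336) + (2267 + 14750)/4849 = -450/(-18336) + (2267 + 14750)/4849 = -450*(-1/18336) + 17017*(1/4849) = 75/3056 + 1309/373 = 4028279/1139888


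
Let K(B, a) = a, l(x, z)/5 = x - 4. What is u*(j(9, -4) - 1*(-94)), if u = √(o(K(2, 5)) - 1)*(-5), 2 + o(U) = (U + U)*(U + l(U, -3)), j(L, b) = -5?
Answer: -445*√97 ≈ -4382.7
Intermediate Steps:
l(x, z) = -20 + 5*x (l(x, z) = 5*(x - 4) = 5*(-4 + x) = -20 + 5*x)
o(U) = -2 + 2*U*(-20 + 6*U) (o(U) = -2 + (U + U)*(U + (-20 + 5*U)) = -2 + (2*U)*(-20 + 6*U) = -2 + 2*U*(-20 + 6*U))
u = -5*√97 (u = √((-2 - 40*5 + 12*5²) - 1)*(-5) = √((-2 - 200 + 12*25) - 1)*(-5) = √((-2 - 200 + 300) - 1)*(-5) = √(98 - 1)*(-5) = √97*(-5) = -5*√97 ≈ -49.244)
u*(j(9, -4) - 1*(-94)) = (-5*√97)*(-5 - 1*(-94)) = (-5*√97)*(-5 + 94) = -5*√97*89 = -445*√97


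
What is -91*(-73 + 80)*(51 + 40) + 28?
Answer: -57939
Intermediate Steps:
-91*(-73 + 80)*(51 + 40) + 28 = -637*91 + 28 = -91*637 + 28 = -57967 + 28 = -57939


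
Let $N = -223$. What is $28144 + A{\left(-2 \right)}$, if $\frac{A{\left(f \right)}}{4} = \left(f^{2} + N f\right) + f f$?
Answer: $29960$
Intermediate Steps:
$A{\left(f \right)} = - 892 f + 8 f^{2}$ ($A{\left(f \right)} = 4 \left(\left(f^{2} - 223 f\right) + f f\right) = 4 \left(\left(f^{2} - 223 f\right) + f^{2}\right) = 4 \left(- 223 f + 2 f^{2}\right) = - 892 f + 8 f^{2}$)
$28144 + A{\left(-2 \right)} = 28144 + 4 \left(-2\right) \left(-223 + 2 \left(-2\right)\right) = 28144 + 4 \left(-2\right) \left(-223 - 4\right) = 28144 + 4 \left(-2\right) \left(-227\right) = 28144 + 1816 = 29960$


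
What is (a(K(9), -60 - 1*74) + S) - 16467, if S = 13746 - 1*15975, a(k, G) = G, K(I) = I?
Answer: -18830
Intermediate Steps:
S = -2229 (S = 13746 - 15975 = -2229)
(a(K(9), -60 - 1*74) + S) - 16467 = ((-60 - 1*74) - 2229) - 16467 = ((-60 - 74) - 2229) - 16467 = (-134 - 2229) - 16467 = -2363 - 16467 = -18830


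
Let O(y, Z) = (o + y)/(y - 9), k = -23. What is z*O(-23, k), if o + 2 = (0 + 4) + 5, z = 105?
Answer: 105/2 ≈ 52.500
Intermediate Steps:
o = 7 (o = -2 + ((0 + 4) + 5) = -2 + (4 + 5) = -2 + 9 = 7)
O(y, Z) = (7 + y)/(-9 + y) (O(y, Z) = (7 + y)/(y - 9) = (7 + y)/(-9 + y))
z*O(-23, k) = 105*((7 - 23)/(-9 - 23)) = 105*(-16/(-32)) = 105*(-1/32*(-16)) = 105*(½) = 105/2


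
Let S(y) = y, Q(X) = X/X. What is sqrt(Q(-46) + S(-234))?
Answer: I*sqrt(233) ≈ 15.264*I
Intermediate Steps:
Q(X) = 1
sqrt(Q(-46) + S(-234)) = sqrt(1 - 234) = sqrt(-233) = I*sqrt(233)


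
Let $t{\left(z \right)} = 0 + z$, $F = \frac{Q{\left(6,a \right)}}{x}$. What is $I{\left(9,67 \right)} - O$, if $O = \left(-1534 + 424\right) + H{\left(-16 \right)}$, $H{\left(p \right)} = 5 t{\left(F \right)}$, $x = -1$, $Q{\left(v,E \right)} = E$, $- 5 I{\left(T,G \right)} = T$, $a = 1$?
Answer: $\frac{5566}{5} \approx 1113.2$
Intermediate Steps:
$I{\left(T,G \right)} = - \frac{T}{5}$
$F = -1$ ($F = 1 \frac{1}{-1} = 1 \left(-1\right) = -1$)
$t{\left(z \right)} = z$
$H{\left(p \right)} = -5$ ($H{\left(p \right)} = 5 \left(-1\right) = -5$)
$O = -1115$ ($O = \left(-1534 + 424\right) - 5 = -1110 - 5 = -1115$)
$I{\left(9,67 \right)} - O = \left(- \frac{1}{5}\right) 9 - -1115 = - \frac{9}{5} + 1115 = \frac{5566}{5}$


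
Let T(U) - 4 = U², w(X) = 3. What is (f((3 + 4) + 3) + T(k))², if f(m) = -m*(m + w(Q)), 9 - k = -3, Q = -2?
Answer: 324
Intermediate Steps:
k = 12 (k = 9 - 1*(-3) = 9 + 3 = 12)
T(U) = 4 + U²
f(m) = -m*(3 + m) (f(m) = -m*(m + 3) = -m*(3 + m))
(f((3 + 4) + 3) + T(k))² = (-((3 + 4) + 3)*(3 + ((3 + 4) + 3)) + (4 + 12²))² = (-(7 + 3)*(3 + (7 + 3)) + (4 + 144))² = (-1*10*(3 + 10) + 148)² = (-1*10*13 + 148)² = (-130 + 148)² = 18² = 324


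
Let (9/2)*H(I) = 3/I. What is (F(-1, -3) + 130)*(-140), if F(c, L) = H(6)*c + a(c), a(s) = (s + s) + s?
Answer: -159880/9 ≈ -17764.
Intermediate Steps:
H(I) = 2/(3*I) (H(I) = 2*(3/I)/9 = 2/(3*I))
a(s) = 3*s (a(s) = 2*s + s = 3*s)
F(c, L) = 28*c/9 (F(c, L) = ((⅔)/6)*c + 3*c = ((⅔)*(⅙))*c + 3*c = c/9 + 3*c = 28*c/9)
(F(-1, -3) + 130)*(-140) = ((28/9)*(-1) + 130)*(-140) = (-28/9 + 130)*(-140) = (1142/9)*(-140) = -159880/9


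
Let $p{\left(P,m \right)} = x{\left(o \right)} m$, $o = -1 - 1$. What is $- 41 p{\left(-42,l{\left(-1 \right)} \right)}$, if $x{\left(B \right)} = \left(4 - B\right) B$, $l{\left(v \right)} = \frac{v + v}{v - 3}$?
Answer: $246$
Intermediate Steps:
$l{\left(v \right)} = \frac{2 v}{-3 + v}$
$o = -2$ ($o = -1 - 1 = -2$)
$x{\left(B \right)} = B \left(4 - B\right)$
$p{\left(P,m \right)} = - 12 m$ ($p{\left(P,m \right)} = - 2 \left(4 - -2\right) m = - 2 \left(4 + 2\right) m = \left(-2\right) 6 m = - 12 m$)
$- 41 p{\left(-42,l{\left(-1 \right)} \right)} = - 41 \left(- 12 \cdot 2 \left(-1\right) \frac{1}{-3 - 1}\right) = - 41 \left(- 12 \cdot 2 \left(-1\right) \frac{1}{-4}\right) = - 41 \left(- 12 \cdot 2 \left(-1\right) \left(- \frac{1}{4}\right)\right) = - 41 \left(\left(-12\right) \frac{1}{2}\right) = \left(-41\right) \left(-6\right) = 246$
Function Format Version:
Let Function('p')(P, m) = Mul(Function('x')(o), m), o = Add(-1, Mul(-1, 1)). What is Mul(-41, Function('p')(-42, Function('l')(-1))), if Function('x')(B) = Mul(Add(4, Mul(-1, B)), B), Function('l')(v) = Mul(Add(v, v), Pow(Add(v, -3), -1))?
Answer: 246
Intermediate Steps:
Function('l')(v) = Mul(2, v, Pow(Add(-3, v), -1)) (Function('l')(v) = Mul(Mul(2, v), Pow(Add(-3, v), -1)) = Mul(2, v, Pow(Add(-3, v), -1)))
o = -2 (o = Add(-1, -1) = -2)
Function('x')(B) = Mul(B, Add(4, Mul(-1, B)))
Function('p')(P, m) = Mul(-12, m) (Function('p')(P, m) = Mul(Mul(-2, Add(4, Mul(-1, -2))), m) = Mul(Mul(-2, Add(4, 2)), m) = Mul(Mul(-2, 6), m) = Mul(-12, m))
Mul(-41, Function('p')(-42, Function('l')(-1))) = Mul(-41, Mul(-12, Mul(2, -1, Pow(Add(-3, -1), -1)))) = Mul(-41, Mul(-12, Mul(2, -1, Pow(-4, -1)))) = Mul(-41, Mul(-12, Mul(2, -1, Rational(-1, 4)))) = Mul(-41, Mul(-12, Rational(1, 2))) = Mul(-41, -6) = 246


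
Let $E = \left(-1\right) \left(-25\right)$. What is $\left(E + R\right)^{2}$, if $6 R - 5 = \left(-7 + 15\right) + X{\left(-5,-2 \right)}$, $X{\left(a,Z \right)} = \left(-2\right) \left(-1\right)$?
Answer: $\frac{3025}{4} \approx 756.25$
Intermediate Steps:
$E = 25$
$X{\left(a,Z \right)} = 2$
$R = \frac{5}{2}$ ($R = \frac{5}{6} + \frac{\left(-7 + 15\right) + 2}{6} = \frac{5}{6} + \frac{8 + 2}{6} = \frac{5}{6} + \frac{1}{6} \cdot 10 = \frac{5}{6} + \frac{5}{3} = \frac{5}{2} \approx 2.5$)
$\left(E + R\right)^{2} = \left(25 + \frac{5}{2}\right)^{2} = \left(\frac{55}{2}\right)^{2} = \frac{3025}{4}$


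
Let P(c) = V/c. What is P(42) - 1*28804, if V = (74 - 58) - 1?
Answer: -403251/14 ≈ -28804.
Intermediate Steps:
V = 15 (V = 16 - 1 = 15)
P(c) = 15/c
P(42) - 1*28804 = 15/42 - 1*28804 = 15*(1/42) - 28804 = 5/14 - 28804 = -403251/14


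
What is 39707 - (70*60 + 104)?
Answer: 35403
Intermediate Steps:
39707 - (70*60 + 104) = 39707 - (4200 + 104) = 39707 - 1*4304 = 39707 - 4304 = 35403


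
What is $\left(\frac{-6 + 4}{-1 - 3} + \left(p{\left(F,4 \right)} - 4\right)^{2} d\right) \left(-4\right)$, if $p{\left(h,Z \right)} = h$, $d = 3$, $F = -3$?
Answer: $-590$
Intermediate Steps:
$\left(\frac{-6 + 4}{-1 - 3} + \left(p{\left(F,4 \right)} - 4\right)^{2} d\right) \left(-4\right) = \left(\frac{-6 + 4}{-1 - 3} + \left(-3 - 4\right)^{2} \cdot 3\right) \left(-4\right) = \left(- \frac{2}{-4} + \left(-7\right)^{2} \cdot 3\right) \left(-4\right) = \left(\left(-2\right) \left(- \frac{1}{4}\right) + 49 \cdot 3\right) \left(-4\right) = \left(\frac{1}{2} + 147\right) \left(-4\right) = \frac{295}{2} \left(-4\right) = -590$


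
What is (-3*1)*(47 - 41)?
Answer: -18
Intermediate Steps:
(-3*1)*(47 - 41) = -3*6 = -18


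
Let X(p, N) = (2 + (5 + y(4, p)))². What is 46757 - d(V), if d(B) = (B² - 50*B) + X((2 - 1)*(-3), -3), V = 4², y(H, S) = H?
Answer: 47180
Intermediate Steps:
V = 16
X(p, N) = 121 (X(p, N) = (2 + (5 + 4))² = (2 + 9)² = 11² = 121)
d(B) = 121 + B² - 50*B (d(B) = (B² - 50*B) + 121 = 121 + B² - 50*B)
46757 - d(V) = 46757 - (121 + 16² - 50*16) = 46757 - (121 + 256 - 800) = 46757 - 1*(-423) = 46757 + 423 = 47180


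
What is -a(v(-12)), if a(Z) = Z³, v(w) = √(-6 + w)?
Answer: 54*I*√2 ≈ 76.368*I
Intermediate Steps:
-a(v(-12)) = -(√(-6 - 12))³ = -(√(-18))³ = -(3*I*√2)³ = -(-54)*I*√2 = 54*I*√2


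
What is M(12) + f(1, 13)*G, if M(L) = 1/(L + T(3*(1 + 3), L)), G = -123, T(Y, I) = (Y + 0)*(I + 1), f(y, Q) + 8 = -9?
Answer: 351289/168 ≈ 2091.0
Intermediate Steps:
f(y, Q) = -17 (f(y, Q) = -8 - 9 = -17)
T(Y, I) = Y*(1 + I)
M(L) = 1/(12 + 13*L) (M(L) = 1/(L + (3*(1 + 3))*(1 + L)) = 1/(L + (3*4)*(1 + L)) = 1/(L + 12*(1 + L)) = 1/(L + (12 + 12*L)) = 1/(12 + 13*L))
M(12) + f(1, 13)*G = 1/(12 + 13*12) - 17*(-123) = 1/(12 + 156) + 2091 = 1/168 + 2091 = 351289/168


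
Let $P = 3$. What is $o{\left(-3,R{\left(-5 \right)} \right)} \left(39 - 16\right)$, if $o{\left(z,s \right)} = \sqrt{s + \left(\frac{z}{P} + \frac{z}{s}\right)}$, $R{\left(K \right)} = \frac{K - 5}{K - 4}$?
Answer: $\frac{23 i \sqrt{2330}}{30} \approx 37.007 i$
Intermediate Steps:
$R{\left(K \right)} = \frac{-5 + K}{-4 + K}$
$o{\left(z,s \right)} = \sqrt{s + \frac{z}{3} + \frac{z}{s}}$ ($o{\left(z,s \right)} = \sqrt{s + \left(\frac{z}{3} + \frac{z}{s}\right)} = \sqrt{s + \frac{z}{3} + \frac{z}{s}}$)
$o{\left(-3,R{\left(-5 \right)} \right)} \left(39 - 16\right) = \frac{\sqrt{3 \left(-3\right) + 9 \frac{-5 - 5}{-4 - 5} + 9 \left(-3\right) \frac{1}{\frac{1}{-4 - 5} \left(-5 - 5\right)}}}{3} \left(39 - 16\right) = \frac{\sqrt{-9 + 9 \frac{1}{-9} \left(-10\right) + 9 \left(-3\right) \frac{1}{\frac{1}{-9} \left(-10\right)}}}{3} \cdot 23 = \frac{\sqrt{-9 + 9 \left(\left(- \frac{1}{9}\right) \left(-10\right)\right) + 9 \left(-3\right) \frac{1}{\left(- \frac{1}{9}\right) \left(-10\right)}}}{3} \cdot 23 = \frac{\sqrt{-9 + 9 \cdot \frac{10}{9} + 9 \left(-3\right) \frac{1}{\frac{10}{9}}}}{3} \cdot 23 = \frac{\sqrt{-9 + 10 + 9 \left(-3\right) \frac{9}{10}}}{3} \cdot 23 = \frac{\sqrt{-9 + 10 - \frac{243}{10}}}{3} \cdot 23 = \frac{\sqrt{- \frac{233}{10}}}{3} \cdot 23 = \frac{\frac{1}{10} i \sqrt{2330}}{3} \cdot 23 = \frac{i \sqrt{2330}}{30} \cdot 23 = \frac{23 i \sqrt{2330}}{30}$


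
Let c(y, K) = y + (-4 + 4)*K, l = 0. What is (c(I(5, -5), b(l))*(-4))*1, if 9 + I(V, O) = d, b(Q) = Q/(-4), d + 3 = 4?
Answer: 32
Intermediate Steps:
d = 1 (d = -3 + 4 = 1)
b(Q) = -Q/4 (b(Q) = Q*(-1/4) = -Q/4)
I(V, O) = -8 (I(V, O) = -9 + 1 = -8)
c(y, K) = y (c(y, K) = y + 0*K = y + 0 = y)
(c(I(5, -5), b(l))*(-4))*1 = -8*(-4)*1 = 32*1 = 32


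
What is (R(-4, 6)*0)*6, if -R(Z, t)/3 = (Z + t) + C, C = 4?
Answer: 0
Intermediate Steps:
R(Z, t) = -12 - 3*Z - 3*t (R(Z, t) = -3*((Z + t) + 4) = -3*(4 + Z + t) = -12 - 3*Z - 3*t)
(R(-4, 6)*0)*6 = ((-12 - 3*(-4) - 3*6)*0)*6 = ((-12 + 12 - 18)*0)*6 = -18*0*6 = 0*6 = 0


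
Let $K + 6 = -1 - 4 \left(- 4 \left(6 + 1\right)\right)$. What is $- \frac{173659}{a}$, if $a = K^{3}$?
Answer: $- \frac{173659}{1157625} \approx -0.15001$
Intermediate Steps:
$K = 105$ ($K = -6 - \left(1 + 4 \left(- 4 \left(6 + 1\right)\right)\right) = -6 - \left(1 + 4 \left(\left(-4\right) 7\right)\right) = -6 - -111 = -6 + \left(-1 + 112\right) = -6 + 111 = 105$)
$a = 1157625$ ($a = 105^{3} = 1157625$)
$- \frac{173659}{a} = - \frac{173659}{1157625}$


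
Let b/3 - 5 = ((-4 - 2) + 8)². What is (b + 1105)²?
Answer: 1281424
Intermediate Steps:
b = 27 (b = 15 + 3*((-4 - 2) + 8)² = 15 + 3*(-6 + 8)² = 15 + 3*2² = 15 + 3*4 = 15 + 12 = 27)
(b + 1105)² = (27 + 1105)² = 1132² = 1281424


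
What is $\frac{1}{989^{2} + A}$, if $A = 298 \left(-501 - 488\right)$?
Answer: $\frac{1}{683399} \approx 1.4633 \cdot 10^{-6}$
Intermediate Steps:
$A = -294722$ ($A = 298 \left(-989\right) = -294722$)
$\frac{1}{989^{2} + A} = \frac{1}{989^{2} - 294722} = \frac{1}{978121 - 294722} = \frac{1}{683399}$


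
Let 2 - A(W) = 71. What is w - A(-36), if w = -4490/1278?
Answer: 41846/639 ≈ 65.487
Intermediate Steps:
A(W) = -69 (A(W) = 2 - 1*71 = 2 - 71 = -69)
w = -2245/639 (w = -4490*1/1278 = -2245/639 ≈ -3.5133)
w - A(-36) = -2245/639 - 1*(-69) = -2245/639 + 69 = 41846/639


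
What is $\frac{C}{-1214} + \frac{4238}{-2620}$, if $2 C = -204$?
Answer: $- \frac{1219423}{795170} \approx -1.5335$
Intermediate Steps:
$C = -102$ ($C = \frac{1}{2} \left(-204\right) = -102$)
$\frac{C}{-1214} + \frac{4238}{-2620} = - \frac{102}{-1214} + \frac{4238}{-2620} = \left(-102\right) \left(- \frac{1}{1214}\right) + 4238 \left(- \frac{1}{2620}\right) = \frac{51}{607} - \frac{2119}{1310} = - \frac{1219423}{795170}$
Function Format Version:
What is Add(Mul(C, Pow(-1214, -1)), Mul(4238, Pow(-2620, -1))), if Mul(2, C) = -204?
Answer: Rational(-1219423, 795170) ≈ -1.5335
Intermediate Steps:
C = -102 (C = Mul(Rational(1, 2), -204) = -102)
Add(Mul(C, Pow(-1214, -1)), Mul(4238, Pow(-2620, -1))) = Add(Mul(-102, Pow(-1214, -1)), Mul(4238, Pow(-2620, -1))) = Add(Mul(-102, Rational(-1, 1214)), Mul(4238, Rational(-1, 2620))) = Add(Rational(51, 607), Rational(-2119, 1310)) = Rational(-1219423, 795170)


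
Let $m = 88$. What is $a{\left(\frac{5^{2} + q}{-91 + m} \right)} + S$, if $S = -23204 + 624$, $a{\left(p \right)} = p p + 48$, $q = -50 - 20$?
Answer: $-22307$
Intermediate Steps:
$q = -70$ ($q = -50 - 20 = -70$)
$a{\left(p \right)} = 48 + p^{2}$ ($a{\left(p \right)} = p^{2} + 48 = 48 + p^{2}$)
$S = -22580$
$a{\left(\frac{5^{2} + q}{-91 + m} \right)} + S = \left(48 + \left(\frac{5^{2} - 70}{-91 + 88}\right)^{2}\right) - 22580 = \left(48 + \left(\frac{25 - 70}{-3}\right)^{2}\right) - 22580 = \left(48 + \left(\left(-45\right) \left(- \frac{1}{3}\right)\right)^{2}\right) - 22580 = \left(48 + 15^{2}\right) - 22580 = \left(48 + 225\right) - 22580 = 273 - 22580 = -22307$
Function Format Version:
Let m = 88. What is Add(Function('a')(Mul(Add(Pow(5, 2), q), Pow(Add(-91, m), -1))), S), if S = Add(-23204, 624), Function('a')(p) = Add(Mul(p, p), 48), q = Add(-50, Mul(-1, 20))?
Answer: -22307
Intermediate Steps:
q = -70 (q = Add(-50, -20) = -70)
Function('a')(p) = Add(48, Pow(p, 2)) (Function('a')(p) = Add(Pow(p, 2), 48) = Add(48, Pow(p, 2)))
S = -22580
Add(Function('a')(Mul(Add(Pow(5, 2), q), Pow(Add(-91, m), -1))), S) = Add(Add(48, Pow(Mul(Add(Pow(5, 2), -70), Pow(Add(-91, 88), -1)), 2)), -22580) = Add(Add(48, Pow(Mul(Add(25, -70), Pow(-3, -1)), 2)), -22580) = Add(Add(48, Pow(Mul(-45, Rational(-1, 3)), 2)), -22580) = Add(Add(48, Pow(15, 2)), -22580) = Add(Add(48, 225), -22580) = Add(273, -22580) = -22307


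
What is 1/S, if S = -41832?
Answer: -1/41832 ≈ -2.3905e-5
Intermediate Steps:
1/S = 1/(-41832) = -1/41832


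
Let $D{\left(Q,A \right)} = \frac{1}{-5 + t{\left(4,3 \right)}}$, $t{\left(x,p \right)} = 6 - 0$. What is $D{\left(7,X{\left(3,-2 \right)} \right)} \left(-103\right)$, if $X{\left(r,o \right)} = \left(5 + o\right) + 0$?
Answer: $-103$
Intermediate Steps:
$X{\left(r,o \right)} = 5 + o$
$t{\left(x,p \right)} = 6$ ($t{\left(x,p \right)} = 6 + 0 = 6$)
$D{\left(Q,A \right)} = 1$ ($D{\left(Q,A \right)} = \frac{1}{-5 + 6} = 1^{-1} = 1$)
$D{\left(7,X{\left(3,-2 \right)} \right)} \left(-103\right) = 1 \left(-103\right) = -103$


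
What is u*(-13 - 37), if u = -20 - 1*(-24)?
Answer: -200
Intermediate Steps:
u = 4 (u = -20 + 24 = 4)
u*(-13 - 37) = 4*(-13 - 37) = 4*(-50) = -200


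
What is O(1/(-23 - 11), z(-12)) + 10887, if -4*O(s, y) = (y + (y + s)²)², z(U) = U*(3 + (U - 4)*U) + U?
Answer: -40861781119936798273/5345344 ≈ -7.6444e+12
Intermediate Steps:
z(U) = U + U*(3 + U*(-4 + U)) (z(U) = U*(3 + (-4 + U)*U) + U = U*(3 + U*(-4 + U)) + U = U + U*(3 + U*(-4 + U)))
O(s, y) = -(y + (s + y)²)²/4 (O(s, y) = -(y + (y + s)²)²/4 = -(y + (s + y)²)²/4)
O(1/(-23 - 11), z(-12)) + 10887 = -(-12*(4 + (-12)² - 4*(-12)) + (1/(-23 - 11) - 12*(4 + (-12)² - 4*(-12)))²)²/4 + 10887 = -(-12*(4 + 144 + 48) + (1/(-34) - 12*(4 + 144 + 48))²)²/4 + 10887 = -(-12*196 + (-1/34 - 12*196)²)²/4 + 10887 = -(-2352 + (-1/34 - 2352)²)²/4 + 10887 = -(-2352 + (-79969/34)²)²/4 + 10887 = -(-2352 + 6395040961/1156)²/4 + 10887 = -(6392322049/1156)²/4 + 10887 = -¼*40861781178131558401/1336336 + 10887 = -40861781178131558401/5345344 + 10887 = -40861781119936798273/5345344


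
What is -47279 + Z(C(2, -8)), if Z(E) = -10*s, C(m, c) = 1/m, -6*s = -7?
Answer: -141872/3 ≈ -47291.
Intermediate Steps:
s = 7/6 (s = -1/6*(-7) = 7/6 ≈ 1.1667)
Z(E) = -35/3 (Z(E) = -10*7/6 = -35/3)
-47279 + Z(C(2, -8)) = -47279 - 35/3 = -141872/3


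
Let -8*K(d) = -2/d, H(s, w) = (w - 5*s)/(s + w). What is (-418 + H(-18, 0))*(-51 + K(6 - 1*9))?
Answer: 86433/4 ≈ 21608.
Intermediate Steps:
H(s, w) = (w - 5*s)/(s + w)
K(d) = 1/(4*d) (K(d) = -(-1)/(4*d) = 1/(4*d))
(-418 + H(-18, 0))*(-51 + K(6 - 1*9)) = (-418 + (0 - 5*(-18))/(-18 + 0))*(-51 + 1/(4*(6 - 1*9))) = (-418 + (0 + 90)/(-18))*(-51 + 1/(4*(6 - 9))) = (-418 - 1/18*90)*(-51 + (1/4)/(-3)) = (-418 - 5)*(-51 + (1/4)*(-1/3)) = -423*(-51 - 1/12) = -423*(-613/12) = 86433/4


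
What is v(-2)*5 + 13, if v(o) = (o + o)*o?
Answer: 53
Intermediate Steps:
v(o) = 2*o² (v(o) = (2*o)*o = 2*o²)
v(-2)*5 + 13 = (2*(-2)²)*5 + 13 = (2*4)*5 + 13 = 8*5 + 13 = 40 + 13 = 53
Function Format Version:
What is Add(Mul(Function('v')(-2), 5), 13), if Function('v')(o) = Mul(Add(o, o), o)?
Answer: 53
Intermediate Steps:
Function('v')(o) = Mul(2, Pow(o, 2)) (Function('v')(o) = Mul(Mul(2, o), o) = Mul(2, Pow(o, 2)))
Add(Mul(Function('v')(-2), 5), 13) = Add(Mul(Mul(2, Pow(-2, 2)), 5), 13) = Add(Mul(Mul(2, 4), 5), 13) = Add(Mul(8, 5), 13) = Add(40, 13) = 53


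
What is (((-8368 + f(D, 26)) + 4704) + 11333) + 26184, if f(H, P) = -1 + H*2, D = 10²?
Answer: 34052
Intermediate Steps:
D = 100
f(H, P) = -1 + 2*H
(((-8368 + f(D, 26)) + 4704) + 11333) + 26184 = (((-8368 + (-1 + 2*100)) + 4704) + 11333) + 26184 = (((-8368 + (-1 + 200)) + 4704) + 11333) + 26184 = (((-8368 + 199) + 4704) + 11333) + 26184 = ((-8169 + 4704) + 11333) + 26184 = (-3465 + 11333) + 26184 = 7868 + 26184 = 34052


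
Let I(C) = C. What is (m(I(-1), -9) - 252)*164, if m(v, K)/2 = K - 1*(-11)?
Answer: -40672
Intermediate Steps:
m(v, K) = 22 + 2*K (m(v, K) = 2*(K - 1*(-11)) = 2*(K + 11) = 2*(11 + K) = 22 + 2*K)
(m(I(-1), -9) - 252)*164 = ((22 + 2*(-9)) - 252)*164 = ((22 - 18) - 252)*164 = (4 - 252)*164 = -248*164 = -40672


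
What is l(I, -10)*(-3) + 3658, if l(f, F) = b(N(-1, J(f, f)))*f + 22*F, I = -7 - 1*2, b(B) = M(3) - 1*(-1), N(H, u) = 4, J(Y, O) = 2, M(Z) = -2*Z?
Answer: 4183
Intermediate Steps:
b(B) = -5 (b(B) = -2*3 - 1*(-1) = -6 + 1 = -5)
I = -9 (I = -7 - 2 = -9)
l(f, F) = -5*f + 22*F
l(I, -10)*(-3) + 3658 = (-5*(-9) + 22*(-10))*(-3) + 3658 = (45 - 220)*(-3) + 3658 = -175*(-3) + 3658 = 525 + 3658 = 4183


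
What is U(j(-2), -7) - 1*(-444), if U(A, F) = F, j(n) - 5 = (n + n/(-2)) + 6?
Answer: 437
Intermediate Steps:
j(n) = 11 + n/2 (j(n) = 5 + ((n + n/(-2)) + 6) = 5 + ((n + n*(-1/2)) + 6) = 5 + ((n - n/2) + 6) = 5 + (n/2 + 6) = 5 + (6 + n/2) = 11 + n/2)
U(j(-2), -7) - 1*(-444) = -7 - 1*(-444) = -7 + 444 = 437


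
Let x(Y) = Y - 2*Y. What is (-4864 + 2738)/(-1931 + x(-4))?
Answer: 2126/1927 ≈ 1.1033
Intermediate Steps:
x(Y) = -Y
(-4864 + 2738)/(-1931 + x(-4)) = (-4864 + 2738)/(-1931 - 1*(-4)) = -2126/(-1931 + 4) = -2126/(-1927) = -2126*(-1/1927) = 2126/1927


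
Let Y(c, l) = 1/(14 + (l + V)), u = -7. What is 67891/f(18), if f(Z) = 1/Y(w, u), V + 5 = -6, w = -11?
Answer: -67891/4 ≈ -16973.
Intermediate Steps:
V = -11 (V = -5 - 6 = -11)
Y(c, l) = 1/(3 + l) (Y(c, l) = 1/(14 + (l - 11)) = 1/(14 + (-11 + l)) = 1/(3 + l))
f(Z) = -4 (f(Z) = 1/(1/(3 - 7)) = 1/(1/(-4)) = 1/(-¼) = -4)
67891/f(18) = 67891/(-4) = 67891*(-¼) = -67891/4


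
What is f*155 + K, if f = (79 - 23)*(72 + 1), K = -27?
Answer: 633613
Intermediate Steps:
f = 4088 (f = 56*73 = 4088)
f*155 + K = 4088*155 - 27 = 633640 - 27 = 633613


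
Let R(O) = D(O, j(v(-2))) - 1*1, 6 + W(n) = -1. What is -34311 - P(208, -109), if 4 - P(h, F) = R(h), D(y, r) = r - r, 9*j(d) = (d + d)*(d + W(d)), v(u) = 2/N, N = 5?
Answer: -34316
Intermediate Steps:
W(n) = -7 (W(n) = -6 - 1 = -7)
v(u) = ⅖ (v(u) = 2/5 = 2*(⅕) = ⅖)
j(d) = 2*d*(-7 + d)/9 (j(d) = ((d + d)*(d - 7))/9 = ((2*d)*(-7 + d))/9 = (2*d*(-7 + d))/9 = 2*d*(-7 + d)/9)
D(y, r) = 0
R(O) = -1 (R(O) = 0 - 1*1 = 0 - 1 = -1)
P(h, F) = 5 (P(h, F) = 4 - 1*(-1) = 4 + 1 = 5)
-34311 - P(208, -109) = -34311 - 1*5 = -34311 - 5 = -34316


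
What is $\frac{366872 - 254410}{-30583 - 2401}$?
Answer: $- \frac{8033}{2356} \approx -3.4096$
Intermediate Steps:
$\frac{366872 - 254410}{-30583 - 2401} = \frac{366872 - 254410}{-32984} = 112462 \left(- \frac{1}{32984}\right) = - \frac{8033}{2356}$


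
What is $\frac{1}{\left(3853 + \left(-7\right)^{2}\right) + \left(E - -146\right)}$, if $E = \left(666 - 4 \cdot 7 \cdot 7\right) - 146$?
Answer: $\frac{1}{4372} \approx 0.00022873$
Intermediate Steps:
$E = 324$ ($E = \left(666 - 28 \cdot 7\right) - 146 = \left(666 - 196\right) - 146 = 470 - 146 = 324$)
$\frac{1}{\left(3853 + \left(-7\right)^{2}\right) + \left(E - -146\right)} = \frac{1}{\left(3853 + \left(-7\right)^{2}\right) + \left(324 - -146\right)} = \frac{1}{\left(3853 + 49\right) + \left(324 + 146\right)} = \frac{1}{3902 + 470} = \frac{1}{4372}$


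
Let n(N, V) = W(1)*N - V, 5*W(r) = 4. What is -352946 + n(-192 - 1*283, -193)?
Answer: -353133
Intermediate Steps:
W(r) = ⅘ (W(r) = (⅕)*4 = ⅘)
n(N, V) = -V + 4*N/5 (n(N, V) = 4*N/5 - V = -V + 4*N/5)
-352946 + n(-192 - 1*283, -193) = -352946 + (-1*(-193) + 4*(-192 - 1*283)/5) = -352946 + (193 + 4*(-192 - 283)/5) = -352946 + (193 + (⅘)*(-475)) = -352946 + (193 - 380) = -352946 - 187 = -353133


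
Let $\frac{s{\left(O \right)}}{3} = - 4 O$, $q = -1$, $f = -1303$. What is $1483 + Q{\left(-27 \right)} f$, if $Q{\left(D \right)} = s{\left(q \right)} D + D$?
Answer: $458836$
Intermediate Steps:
$s{\left(O \right)} = - 12 O$ ($s{\left(O \right)} = 3 \left(- 4 O\right) = - 12 O$)
$Q{\left(D \right)} = 13 D$ ($Q{\left(D \right)} = \left(-12\right) \left(-1\right) D + D = 12 D + D = 13 D$)
$1483 + Q{\left(-27 \right)} f = 1483 + 13 \left(-27\right) \left(-1303\right) = 1483 - -457353 = 1483 + 457353 = 458836$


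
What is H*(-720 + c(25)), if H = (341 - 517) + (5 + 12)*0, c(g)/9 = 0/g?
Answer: 126720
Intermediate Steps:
c(g) = 0 (c(g) = 9*(0/g) = 9*0 = 0)
H = -176 (H = -176 + 17*0 = -176 + 0 = -176)
H*(-720 + c(25)) = -176*(-720 + 0) = -176*(-720) = 126720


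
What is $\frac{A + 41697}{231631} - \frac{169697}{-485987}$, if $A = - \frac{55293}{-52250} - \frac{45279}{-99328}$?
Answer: $\frac{154586059954708935449}{292111950297546368000} \approx 0.5292$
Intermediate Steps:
$A = \frac{3928985427}{2594944000}$ ($A = \left(-55293\right) \left(- \frac{1}{52250}\right) - - \frac{45279}{99328} = \frac{55293}{52250} + \frac{45279}{99328} = \frac{3928985427}{2594944000} \approx 1.5141$)
$\frac{A + 41697}{231631} - \frac{169697}{-485987} = \frac{\frac{3928985427}{2594944000} + 41697}{231631} - \frac{169697}{-485987} = \frac{108205308953427}{2594944000} \cdot \frac{1}{231631} - - \frac{169697}{485987} = \frac{108205308953427}{601069473664000} + \frac{169697}{485987} = \frac{154586059954708935449}{292111950297546368000}$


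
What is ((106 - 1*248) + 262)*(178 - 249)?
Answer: -8520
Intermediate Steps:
((106 - 1*248) + 262)*(178 - 249) = ((106 - 248) + 262)*(-71) = (-142 + 262)*(-71) = 120*(-71) = -8520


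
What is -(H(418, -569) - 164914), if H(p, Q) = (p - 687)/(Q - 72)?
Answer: 105709605/641 ≈ 1.6491e+5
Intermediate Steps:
H(p, Q) = (-687 + p)/(-72 + Q)
-(H(418, -569) - 164914) = -((-687 + 418)/(-72 - 569) - 164914) = -(-269/(-641) - 164914) = -(-1/641*(-269) - 164914) = -(269/641 - 164914) = -1*(-105709605/641) = 105709605/641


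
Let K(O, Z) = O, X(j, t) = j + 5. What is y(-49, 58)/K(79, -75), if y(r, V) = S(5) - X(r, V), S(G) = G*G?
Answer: 69/79 ≈ 0.87342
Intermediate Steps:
X(j, t) = 5 + j
S(G) = G**2
y(r, V) = 20 - r (y(r, V) = 5**2 - (5 + r) = 25 + (-5 - r) = 20 - r)
y(-49, 58)/K(79, -75) = (20 - 1*(-49))/79 = (20 + 49)*(1/79) = 69*(1/79) = 69/79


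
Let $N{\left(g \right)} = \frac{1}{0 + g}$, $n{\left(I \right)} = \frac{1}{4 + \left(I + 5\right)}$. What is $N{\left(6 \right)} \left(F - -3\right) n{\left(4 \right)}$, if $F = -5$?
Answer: $- \frac{1}{39} \approx -0.025641$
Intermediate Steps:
$n{\left(I \right)} = \frac{1}{9 + I}$ ($n{\left(I \right)} = \frac{1}{4 + \left(5 + I\right)} = \frac{1}{9 + I}$)
$N{\left(g \right)} = \frac{1}{g}$
$N{\left(6 \right)} \left(F - -3\right) n{\left(4 \right)} = \frac{\frac{1}{6} \left(-5 - -3\right)}{9 + 4} = \frac{\frac{1}{6} \left(-5 + 3\right)}{13} = \frac{1}{6} \left(-2\right) \frac{1}{13} = \left(- \frac{1}{3}\right) \frac{1}{13} = - \frac{1}{39}$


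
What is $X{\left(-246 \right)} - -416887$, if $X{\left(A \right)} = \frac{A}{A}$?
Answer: $416888$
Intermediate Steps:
$X{\left(A \right)} = 1$
$X{\left(-246 \right)} - -416887 = 1 - -416887 = 1 + 416887 = 416888$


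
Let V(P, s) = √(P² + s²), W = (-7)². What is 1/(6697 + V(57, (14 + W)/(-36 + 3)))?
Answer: 810337/5426433319 - 33*√43730/5426433319 ≈ 0.00014806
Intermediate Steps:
W = 49
1/(6697 + V(57, (14 + W)/(-36 + 3))) = 1/(6697 + √(57² + ((14 + 49)/(-36 + 3))²)) = 1/(6697 + √(3249 + (63/(-33))²)) = 1/(6697 + √(3249 + (63*(-1/33))²)) = 1/(6697 + √(3249 + (-21/11)²)) = 1/(6697 + √(3249 + 441/121)) = 1/(6697 + √(393570/121)) = 1/(6697 + 3*√43730/11)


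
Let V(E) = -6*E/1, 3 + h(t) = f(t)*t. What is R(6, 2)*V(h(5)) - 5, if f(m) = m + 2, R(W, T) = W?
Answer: -1157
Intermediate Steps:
f(m) = 2 + m
h(t) = -3 + t*(2 + t) (h(t) = -3 + (2 + t)*t = -3 + t*(2 + t))
V(E) = -6*E
R(6, 2)*V(h(5)) - 5 = 6*(-6*(-3 + 5*(2 + 5))) - 5 = 6*(-6*(-3 + 5*7)) - 5 = 6*(-6*(-3 + 35)) - 5 = 6*(-6*32) - 5 = 6*(-192) - 5 = -1152 - 5 = -1157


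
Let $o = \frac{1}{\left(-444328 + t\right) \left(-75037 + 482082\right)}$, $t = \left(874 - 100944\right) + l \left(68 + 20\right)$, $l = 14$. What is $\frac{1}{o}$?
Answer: $-221093004470$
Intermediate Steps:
$t = -98838$ ($t = \left(874 - 100944\right) + 14 \left(68 + 20\right) = -100070 + 14 \cdot 88 = -100070 + 1232 = -98838$)
$o = - \frac{1}{221093004470}$ ($o = \frac{1}{\left(-444328 - 98838\right) \left(-75037 + 482082\right)} = \frac{1}{\left(-543166\right) 407045} = \frac{1}{-221093004470} = - \frac{1}{221093004470} \approx -4.523 \cdot 10^{-12}$)
$\frac{1}{o} = \frac{1}{- \frac{1}{221093004470}} = -221093004470$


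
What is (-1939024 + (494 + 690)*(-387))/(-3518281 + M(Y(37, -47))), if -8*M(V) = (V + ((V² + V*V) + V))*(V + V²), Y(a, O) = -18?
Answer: 1198616/1770845 ≈ 0.67686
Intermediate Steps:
M(V) = -(V + V²)*(2*V + 2*V²)/8 (M(V) = -(V + ((V² + V*V) + V))*(V + V²)/8 = -(V + ((V² + V²) + V))*(V + V²)/8 = -(V + (2*V² + V))*(V + V²)/8 = -(V + (V + 2*V²))*(V + V²)/8 = -(2*V + 2*V²)*(V + V²)/8 = -(V + V²)*(2*V + 2*V²)/8)
(-1939024 + (494 + 690)*(-387))/(-3518281 + M(Y(37, -47))) = (-1939024 + (494 + 690)*(-387))/(-3518281 + (¼)*(-18)²*(-1 - 1*(-18)² - 2*(-18))) = (-1939024 + 1184*(-387))/(-3518281 + (¼)*324*(-1 - 1*324 + 36)) = (-1939024 - 458208)/(-3518281 + (¼)*324*(-1 - 324 + 36)) = -2397232/(-3518281 + (¼)*324*(-289)) = -2397232/(-3518281 - 23409) = -2397232/(-3541690) = -2397232*(-1/3541690) = 1198616/1770845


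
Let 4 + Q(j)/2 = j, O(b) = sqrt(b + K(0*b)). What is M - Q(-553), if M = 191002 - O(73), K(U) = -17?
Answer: 192116 - 2*sqrt(14) ≈ 1.9211e+5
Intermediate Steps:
O(b) = sqrt(-17 + b) (O(b) = sqrt(b - 17) = sqrt(-17 + b))
Q(j) = -8 + 2*j
M = 191002 - 2*sqrt(14) (M = 191002 - sqrt(-17 + 73) = 191002 - sqrt(56) = 191002 - 2*sqrt(14) ≈ 1.9099e+5)
M - Q(-553) = (191002 - 2*sqrt(14)) - (-8 + 2*(-553)) = (191002 - 2*sqrt(14)) - (-8 - 1106) = (191002 - 2*sqrt(14)) - 1*(-1114) = (191002 - 2*sqrt(14)) + 1114 = 192116 - 2*sqrt(14)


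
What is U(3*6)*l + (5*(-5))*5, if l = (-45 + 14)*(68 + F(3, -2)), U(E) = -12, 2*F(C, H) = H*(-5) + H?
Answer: 26659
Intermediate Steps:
F(C, H) = -2*H (F(C, H) = (H*(-5) + H)/2 = (-5*H + H)/2 = (-4*H)/2 = -2*H)
l = -2232 (l = (-45 + 14)*(68 - 2*(-2)) = -31*(68 + 4) = -31*72 = -2232)
U(3*6)*l + (5*(-5))*5 = -12*(-2232) + (5*(-5))*5 = 26784 - 25*5 = 26784 - 125 = 26659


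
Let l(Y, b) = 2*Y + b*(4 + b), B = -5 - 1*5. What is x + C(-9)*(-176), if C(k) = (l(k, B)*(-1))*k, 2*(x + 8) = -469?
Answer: -133541/2 ≈ -66771.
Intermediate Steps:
B = -10 (B = -5 - 5 = -10)
x = -485/2 (x = -8 + (½)*(-469) = -8 - 469/2 = -485/2 ≈ -242.50)
C(k) = k*(-60 - 2*k) (C(k) = (((-10)² + 2*k + 4*(-10))*(-1))*k = ((100 + 2*k - 40)*(-1))*k = ((60 + 2*k)*(-1))*k = (-60 - 2*k)*k = k*(-60 - 2*k))
x + C(-9)*(-176) = -485/2 - 2*(-9)*(30 - 9)*(-176) = -485/2 - 2*(-9)*21*(-176) = -485/2 + 378*(-176) = -485/2 - 66528 = -133541/2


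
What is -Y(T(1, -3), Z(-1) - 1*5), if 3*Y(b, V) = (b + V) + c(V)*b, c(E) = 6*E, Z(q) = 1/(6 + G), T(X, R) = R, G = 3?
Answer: -721/27 ≈ -26.704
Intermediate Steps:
Z(q) = ⅑ (Z(q) = 1/(6 + 3) = 1/9 = ⅑)
Y(b, V) = V/3 + b/3 + 2*V*b (Y(b, V) = ((b + V) + (6*V)*b)/3 = ((V + b) + 6*V*b)/3 = (V + b + 6*V*b)/3 = V/3 + b/3 + 2*V*b)
-Y(T(1, -3), Z(-1) - 1*5) = -((⅑ - 1*5)/3 + (⅓)*(-3) + 2*(⅑ - 1*5)*(-3)) = -((⅑ - 5)/3 - 1 + 2*(⅑ - 5)*(-3)) = -((⅓)*(-44/9) - 1 + 2*(-44/9)*(-3)) = -(-44/27 - 1 + 88/3) = -1*721/27 = -721/27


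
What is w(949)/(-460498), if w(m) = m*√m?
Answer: -949*√949/460498 ≈ -0.063485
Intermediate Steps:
w(m) = m^(3/2)
w(949)/(-460498) = 949^(3/2)/(-460498) = (949*√949)*(-1/460498) = -949*√949/460498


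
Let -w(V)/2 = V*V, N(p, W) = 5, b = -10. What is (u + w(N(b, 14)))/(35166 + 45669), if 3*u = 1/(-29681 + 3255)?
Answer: -3963901/6408437130 ≈ -0.00061854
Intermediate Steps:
w(V) = -2*V**2 (w(V) = -2*V*V = -2*V**2)
u = -1/79278 (u = 1/(3*(-29681 + 3255)) = (1/3)/(-26426) = (1/3)*(-1/26426) = -1/79278 ≈ -1.2614e-5)
(u + w(N(b, 14)))/(35166 + 45669) = (-1/79278 - 2*5**2)/(35166 + 45669) = (-1/79278 - 2*25)/80835 = (-1/79278 - 50)*(1/80835) = -3963901/79278*1/80835 = -3963901/6408437130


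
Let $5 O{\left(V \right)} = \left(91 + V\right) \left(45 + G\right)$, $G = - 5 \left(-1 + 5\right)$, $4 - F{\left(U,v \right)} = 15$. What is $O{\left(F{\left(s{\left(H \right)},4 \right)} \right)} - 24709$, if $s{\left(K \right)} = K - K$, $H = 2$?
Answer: $-24309$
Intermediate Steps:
$s{\left(K \right)} = 0$
$F{\left(U,v \right)} = -11$ ($F{\left(U,v \right)} = 4 - 15 = -11$)
$G = -20$ ($G = \left(-5\right) 4 = -20$)
$O{\left(V \right)} = 455 + 5 V$ ($O{\left(V \right)} = \frac{\left(91 + V\right) \left(45 - 20\right)}{5} = \frac{\left(91 + V\right) 25}{5} = \frac{2275 + 25 V}{5} = 455 + 5 V$)
$O{\left(F{\left(s{\left(H \right)},4 \right)} \right)} - 24709 = \left(455 + 5 \left(-11\right)\right) - 24709 = \left(455 - 55\right) - 24709 = 400 - 24709 = -24309$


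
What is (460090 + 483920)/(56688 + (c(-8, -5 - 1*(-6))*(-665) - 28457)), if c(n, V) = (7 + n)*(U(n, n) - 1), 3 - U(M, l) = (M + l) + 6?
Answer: 944010/36211 ≈ 26.070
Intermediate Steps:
U(M, l) = -3 - M - l (U(M, l) = 3 - ((M + l) + 6) = 3 - (6 + M + l) = 3 + (-6 - M - l) = -3 - M - l)
c(n, V) = (-4 - 2*n)*(7 + n) (c(n, V) = (7 + n)*((-3 - n - n) - 1) = (7 + n)*((-3 - 2*n) - 1) = (7 + n)*(-4 - 2*n) = (-4 - 2*n)*(7 + n))
(460090 + 483920)/(56688 + (c(-8, -5 - 1*(-6))*(-665) - 28457)) = (460090 + 483920)/(56688 + ((-28 - 18*(-8) - 2*(-8)**2)*(-665) - 28457)) = 944010/(56688 + ((-28 + 144 - 2*64)*(-665) - 28457)) = 944010/(56688 + ((-28 + 144 - 128)*(-665) - 28457)) = 944010/(56688 + (-12*(-665) - 28457)) = 944010/(56688 + (7980 - 28457)) = 944010/(56688 - 20477) = 944010/36211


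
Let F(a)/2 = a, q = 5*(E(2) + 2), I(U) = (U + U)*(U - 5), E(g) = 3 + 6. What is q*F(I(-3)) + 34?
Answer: 5314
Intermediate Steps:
E(g) = 9
I(U) = 2*U*(-5 + U) (I(U) = (2*U)*(-5 + U) = 2*U*(-5 + U))
q = 55 (q = 5*(9 + 2) = 5*11 = 55)
F(a) = 2*a
q*F(I(-3)) + 34 = 55*(2*(2*(-3)*(-5 - 3))) + 34 = 55*(2*(2*(-3)*(-8))) + 34 = 55*(2*48) + 34 = 55*96 + 34 = 5280 + 34 = 5314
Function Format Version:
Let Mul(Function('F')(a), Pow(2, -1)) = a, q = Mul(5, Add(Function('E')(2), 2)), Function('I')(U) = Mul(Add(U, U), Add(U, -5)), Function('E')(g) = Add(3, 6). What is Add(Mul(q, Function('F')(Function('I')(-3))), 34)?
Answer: 5314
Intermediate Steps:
Function('E')(g) = 9
Function('I')(U) = Mul(2, U, Add(-5, U)) (Function('I')(U) = Mul(Mul(2, U), Add(-5, U)) = Mul(2, U, Add(-5, U)))
q = 55 (q = Mul(5, Add(9, 2)) = Mul(5, 11) = 55)
Function('F')(a) = Mul(2, a)
Add(Mul(q, Function('F')(Function('I')(-3))), 34) = Add(Mul(55, Mul(2, Mul(2, -3, Add(-5, -3)))), 34) = Add(Mul(55, Mul(2, Mul(2, -3, -8))), 34) = Add(Mul(55, Mul(2, 48)), 34) = Add(Mul(55, 96), 34) = Add(5280, 34) = 5314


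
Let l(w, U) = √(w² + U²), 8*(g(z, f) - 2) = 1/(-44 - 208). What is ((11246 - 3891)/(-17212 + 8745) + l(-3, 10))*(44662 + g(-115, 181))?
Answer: -662263492165/17069472 + 90042623*√109/2016 ≈ 4.2751e+5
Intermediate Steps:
g(z, f) = 4031/2016 (g(z, f) = 2 + 1/(8*(-44 - 208)) = 2 + (⅛)/(-252) = 2 + (⅛)*(-1/252) = 2 - 1/2016 = 4031/2016)
l(w, U) = √(U² + w²)
((11246 - 3891)/(-17212 + 8745) + l(-3, 10))*(44662 + g(-115, 181)) = ((11246 - 3891)/(-17212 + 8745) + √(10² + (-3)²))*(44662 + 4031/2016) = (7355/(-8467) + √(100 + 9))*(90042623/2016) = (7355*(-1/8467) + √109)*(90042623/2016) = (-7355/8467 + √109)*(90042623/2016) = -662263492165/17069472 + 90042623*√109/2016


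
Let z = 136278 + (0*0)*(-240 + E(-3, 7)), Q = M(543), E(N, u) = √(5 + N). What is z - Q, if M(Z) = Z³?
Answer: -159966729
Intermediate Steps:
Q = 160103007 (Q = 543³ = 160103007)
z = 136278 (z = 136278 + (0*0)*(-240 + √(5 - 3)) = 136278 + 0*(-240 + √2) = 136278 + 0 = 136278)
z - Q = 136278 - 1*160103007 = 136278 - 160103007 = -159966729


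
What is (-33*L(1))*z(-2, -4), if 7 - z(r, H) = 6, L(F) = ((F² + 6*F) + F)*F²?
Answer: -264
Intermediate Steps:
L(F) = F²*(F² + 7*F) (L(F) = (F² + 7*F)*F² = F²*(F² + 7*F))
z(r, H) = 1 (z(r, H) = 7 - 1*6 = 7 - 6 = 1)
(-33*L(1))*z(-2, -4) = -33*1³*(7 + 1)*1 = -33*8*1 = -264*1 = -264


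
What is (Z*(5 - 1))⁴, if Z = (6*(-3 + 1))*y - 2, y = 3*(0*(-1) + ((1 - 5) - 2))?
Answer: 536902045696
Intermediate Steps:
y = -18 (y = 3*(0 + (-4 - 2)) = 3*(0 - 6) = 3*(-6) = -18)
Z = 214 (Z = (6*(-3 + 1))*(-18) - 2 = (6*(-2))*(-18) - 2 = -12*(-18) - 2 = 216 - 2 = 214)
(Z*(5 - 1))⁴ = (214*(5 - 1))⁴ = (214*4)⁴ = 856⁴ = 536902045696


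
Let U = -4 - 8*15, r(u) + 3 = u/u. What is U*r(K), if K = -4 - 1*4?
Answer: 248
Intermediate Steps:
K = -8 (K = -4 - 4 = -8)
r(u) = -2 (r(u) = -3 + u/u = -3 + 1 = -2)
U = -124 (U = -4 - 120 = -124)
U*r(K) = -124*(-2) = 248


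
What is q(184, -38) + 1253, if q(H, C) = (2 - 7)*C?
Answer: 1443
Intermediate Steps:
q(H, C) = -5*C
q(184, -38) + 1253 = -5*(-38) + 1253 = 190 + 1253 = 1443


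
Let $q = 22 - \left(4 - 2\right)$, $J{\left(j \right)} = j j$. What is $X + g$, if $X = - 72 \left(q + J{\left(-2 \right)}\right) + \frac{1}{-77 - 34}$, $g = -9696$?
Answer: $- \frac{1268065}{111} \approx -11424.0$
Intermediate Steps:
$J{\left(j \right)} = j^{2}$
$q = 20$ ($q = 22 - \left(4 - 2\right) = 22 - 2 = 20$)
$X = - \frac{191809}{111}$ ($X = - 72 \left(20 + \left(-2\right)^{2}\right) + \frac{1}{-77 - 34} = - 72 \left(20 + 4\right) + \frac{1}{-111} = \left(-72\right) 24 - \frac{1}{111} = -1728 - \frac{1}{111} = - \frac{191809}{111} \approx -1728.0$)
$X + g = - \frac{191809}{111} - 9696 = - \frac{1268065}{111}$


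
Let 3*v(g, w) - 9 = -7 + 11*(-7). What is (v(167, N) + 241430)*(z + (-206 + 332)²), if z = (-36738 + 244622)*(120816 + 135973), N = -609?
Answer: 12886763872674560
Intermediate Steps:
z = 53382324476 (z = 207884*256789 = 53382324476)
v(g, w) = -25 (v(g, w) = 3 + (-7 + 11*(-7))/3 = 3 + (-7 - 77)/3 = 3 + (⅓)*(-84) = 3 - 28 = -25)
(v(167, N) + 241430)*(z + (-206 + 332)²) = (-25 + 241430)*(53382324476 + (-206 + 332)²) = 241405*(53382324476 + 126²) = 241405*(53382324476 + 15876) = 241405*53382340352 = 12886763872674560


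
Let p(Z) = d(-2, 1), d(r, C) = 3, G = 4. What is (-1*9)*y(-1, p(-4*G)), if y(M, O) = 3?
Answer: -27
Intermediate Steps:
p(Z) = 3
(-1*9)*y(-1, p(-4*G)) = -1*9*3 = -9*3 = -27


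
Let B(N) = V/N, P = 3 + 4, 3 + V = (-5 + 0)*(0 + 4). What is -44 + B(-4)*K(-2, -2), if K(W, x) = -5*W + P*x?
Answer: -67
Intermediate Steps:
V = -23 (V = -3 + (-5 + 0)*(0 + 4) = -3 - 5*4 = -3 - 20 = -23)
P = 7
K(W, x) = -5*W + 7*x
B(N) = -23/N
-44 + B(-4)*K(-2, -2) = -44 + (-23/(-4))*(-5*(-2) + 7*(-2)) = -44 + (-23*(-1/4))*(10 - 14) = -44 + (23/4)*(-4) = -44 - 23 = -67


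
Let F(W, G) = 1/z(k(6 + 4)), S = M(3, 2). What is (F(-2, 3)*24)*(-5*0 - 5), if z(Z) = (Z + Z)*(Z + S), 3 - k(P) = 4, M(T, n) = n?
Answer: 60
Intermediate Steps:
k(P) = -1 (k(P) = 3 - 1*4 = 3 - 4 = -1)
S = 2
z(Z) = 2*Z*(2 + Z) (z(Z) = (Z + Z)*(Z + 2) = (2*Z)*(2 + Z) = 2*Z*(2 + Z))
F(W, G) = -½ (F(W, G) = 1/(2*(-1)*(2 - 1)) = 1/(2*(-1)*1) = 1/(-2) = -½)
(F(-2, 3)*24)*(-5*0 - 5) = (-½*24)*(-5*0 - 5) = -12*(0 - 5) = -12*(-5) = 60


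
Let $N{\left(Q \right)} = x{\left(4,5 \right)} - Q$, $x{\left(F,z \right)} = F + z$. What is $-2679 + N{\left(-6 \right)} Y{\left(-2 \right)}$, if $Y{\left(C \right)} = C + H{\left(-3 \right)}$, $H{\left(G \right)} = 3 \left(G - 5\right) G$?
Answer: $-1629$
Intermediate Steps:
$H{\left(G \right)} = 3 G \left(-5 + G\right)$ ($H{\left(G \right)} = 3 \left(-5 + G\right) G = 3 G \left(-5 + G\right)$)
$N{\left(Q \right)} = 9 - Q$ ($N{\left(Q \right)} = \left(4 + 5\right) - Q = 9 - Q$)
$Y{\left(C \right)} = 72 + C$ ($Y{\left(C \right)} = C + 3 \left(-3\right) \left(-5 - 3\right) = C + 3 \left(-3\right) \left(-8\right) = C + 72 = 72 + C$)
$-2679 + N{\left(-6 \right)} Y{\left(-2 \right)} = -2679 + \left(9 - -6\right) \left(72 - 2\right) = -2679 + \left(9 + 6\right) 70 = -2679 + 15 \cdot 70 = -2679 + 1050 = -1629$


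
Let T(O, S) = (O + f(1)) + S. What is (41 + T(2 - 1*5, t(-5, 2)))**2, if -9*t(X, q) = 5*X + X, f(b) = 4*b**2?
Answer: 18496/9 ≈ 2055.1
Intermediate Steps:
t(X, q) = -2*X/3 (t(X, q) = -(5*X + X)/9 = -2*X/3)
T(O, S) = 4 + O + S (T(O, S) = (O + 4*1**2) + S = (O + 4*1) + S = (O + 4) + S = (4 + O) + S = 4 + O + S)
(41 + T(2 - 1*5, t(-5, 2)))**2 = (41 + (4 + (2 - 1*5) - 2/3*(-5)))**2 = (41 + (4 + (2 - 5) + 10/3))**2 = (41 + (4 - 3 + 10/3))**2 = (41 + 13/3)**2 = (136/3)**2 = 18496/9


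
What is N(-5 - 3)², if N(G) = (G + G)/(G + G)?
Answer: 1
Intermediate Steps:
N(G) = 1 (N(G) = (2*G)/((2*G)) = (2*G)*(1/(2*G)) = 1)
N(-5 - 3)² = 1² = 1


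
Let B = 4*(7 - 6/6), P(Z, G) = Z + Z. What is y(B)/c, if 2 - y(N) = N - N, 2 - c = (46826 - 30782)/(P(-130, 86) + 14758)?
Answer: 7249/3238 ≈ 2.2387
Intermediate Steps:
P(Z, G) = 2*Z
c = 6476/7249 (c = 2 - (46826 - 30782)/(2*(-130) + 14758) = 2 - 16044/(-260 + 14758) = 2 - 16044/14498 = 2 - 1*8022/7249 = 2 - 8022/7249 = 6476/7249 ≈ 0.89336)
B = 24 (B = 4*(7 - 6*⅙) = 4*(7 - 1) = 4*6 = 24)
y(N) = 2 (y(N) = 2 - (N - N) = 2 - 1*0 = 2 + 0 = 2)
y(B)/c = 2/(6476/7249) = 2*(7249/6476) = 7249/3238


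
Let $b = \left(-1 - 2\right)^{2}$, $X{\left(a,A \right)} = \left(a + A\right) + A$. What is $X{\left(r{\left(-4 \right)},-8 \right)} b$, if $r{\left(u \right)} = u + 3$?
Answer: $-153$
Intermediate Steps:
$r{\left(u \right)} = 3 + u$
$X{\left(a,A \right)} = a + 2 A$ ($X{\left(a,A \right)} = \left(A + a\right) + A = a + 2 A$)
$b = 9$ ($b = \left(-3\right)^{2} = 9$)
$X{\left(r{\left(-4 \right)},-8 \right)} b = \left(\left(3 - 4\right) + 2 \left(-8\right)\right) 9 = \left(-1 - 16\right) 9 = \left(-17\right) 9 = -153$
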